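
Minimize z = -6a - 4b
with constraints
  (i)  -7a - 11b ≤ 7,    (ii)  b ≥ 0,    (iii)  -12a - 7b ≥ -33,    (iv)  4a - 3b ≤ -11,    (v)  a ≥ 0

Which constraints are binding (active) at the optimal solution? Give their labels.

Vertices and z = -6a - 4b:
  (11/32, 33/8) → z = -297/16
  (0, 33/7) → z = -132/7
  (0, 11/3) → z = -44/3

The minimum is at (0, 33/7). Substituting into each constraint, equality holds for (iii) and (v); the remaining constraints have slack.

(iii) and (v)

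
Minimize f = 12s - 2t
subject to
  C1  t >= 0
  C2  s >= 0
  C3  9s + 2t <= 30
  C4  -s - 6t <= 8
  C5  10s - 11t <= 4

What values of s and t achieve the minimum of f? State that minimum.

Vertices and f = 12s - 2t:
  (0, 0) → f = 0
  (2/5, 0) → f = 24/5
  (0, 15) → f = -30
  (338/119, 264/119) → f = 504/17

s = 0, t = 15, minimum f = -30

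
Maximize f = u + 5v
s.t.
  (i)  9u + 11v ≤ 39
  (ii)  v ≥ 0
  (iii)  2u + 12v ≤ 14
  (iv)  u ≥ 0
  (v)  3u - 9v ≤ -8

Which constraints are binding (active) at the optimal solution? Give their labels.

(iii) and (v)

Feasible corners and f = u + 5v:
  (0, 7/6) → f = 35/6
  (5/9, 29/27) → f = 160/27
  (0, 8/9) → f = 40/9

The maximum is at (5/9, 29/27). Substituting into each constraint, equality holds for (iii) and (v); the remaining constraints have slack.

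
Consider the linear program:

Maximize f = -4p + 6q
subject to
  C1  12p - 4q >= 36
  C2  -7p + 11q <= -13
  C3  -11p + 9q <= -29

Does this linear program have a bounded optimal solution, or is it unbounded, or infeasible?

Feasible corners and f = -4p + 6q:
  (13/4, 3/4) → f = -17/2
  (101/29, 30/29) → f = -224/29
The feasible region has finitely many vertices and no improving ray; the maximum is -224/29 at (101/29, 30/29).

bounded optimum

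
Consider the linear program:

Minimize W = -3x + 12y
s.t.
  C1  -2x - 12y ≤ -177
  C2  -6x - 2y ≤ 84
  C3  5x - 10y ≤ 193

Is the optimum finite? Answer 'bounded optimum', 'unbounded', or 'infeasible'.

bounded optimum

Extreme points and W = -3x + 12y:
  (-681/34, 615/34) → W = 9423/34
  (2043/40, 499/80) → W = -627/8
The feasible region has finitely many vertices and no improving ray; the minimum is -627/8 at (2043/40, 499/80).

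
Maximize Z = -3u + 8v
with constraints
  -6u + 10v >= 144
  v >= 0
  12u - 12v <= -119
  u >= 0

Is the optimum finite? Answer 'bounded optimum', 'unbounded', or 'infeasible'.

From the feasible point (269/24, 169/8), moving in the direction (0, 1) keeps every constraint satisfied while Z increases without bound.

unbounded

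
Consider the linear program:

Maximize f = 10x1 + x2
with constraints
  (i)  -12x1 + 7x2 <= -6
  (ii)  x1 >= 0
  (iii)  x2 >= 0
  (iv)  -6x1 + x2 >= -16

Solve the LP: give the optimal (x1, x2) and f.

x1 = 53/15, x2 = 26/5, maximum f = 608/15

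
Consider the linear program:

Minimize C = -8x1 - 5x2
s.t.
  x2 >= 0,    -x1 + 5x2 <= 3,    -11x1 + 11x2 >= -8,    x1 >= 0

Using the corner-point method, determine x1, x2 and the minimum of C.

x1 = 73/44, x2 = 41/44, minimum C = -789/44

Vertices and C = -8x1 - 5x2:
  (8/11, 0) → C = -64/11
  (0, 0) → C = 0
  (73/44, 41/44) → C = -789/44
  (0, 3/5) → C = -3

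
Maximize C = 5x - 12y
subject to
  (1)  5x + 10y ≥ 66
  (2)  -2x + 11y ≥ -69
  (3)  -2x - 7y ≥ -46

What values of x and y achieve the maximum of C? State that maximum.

x = 989/36, y = -23/18, maximum C = 5497/36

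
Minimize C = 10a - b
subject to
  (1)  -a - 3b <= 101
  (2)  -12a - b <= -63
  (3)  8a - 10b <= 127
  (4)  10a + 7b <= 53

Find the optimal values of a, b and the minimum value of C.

a = 194/37, b = 3/37, minimum C = 1937/37

Corner points and C = 10a - b:
  (757/128, -255/32) → C = 4295/64
  (194/37, 3/37) → C = 1937/37
  (473/52, -141/26) → C = 1253/13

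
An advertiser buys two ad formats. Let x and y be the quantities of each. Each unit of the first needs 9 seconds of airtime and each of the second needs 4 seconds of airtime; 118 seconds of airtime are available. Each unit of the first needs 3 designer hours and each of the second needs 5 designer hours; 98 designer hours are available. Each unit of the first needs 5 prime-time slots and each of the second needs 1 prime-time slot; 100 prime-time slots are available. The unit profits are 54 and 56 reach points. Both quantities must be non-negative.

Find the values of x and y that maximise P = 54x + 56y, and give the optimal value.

x = 6, y = 16, maximum P = 1220

Vertices and P = 54x + 56y:
  (0, 0) → P = 0
  (0, 98/5) → P = 5488/5
  (118/9, 0) → P = 708
  (6, 16) → P = 1220

At the optimal vertex, 9x + 4y = 118 and 3x + 5y = 98.
Solving simultaneously gives x = 6, y = 16.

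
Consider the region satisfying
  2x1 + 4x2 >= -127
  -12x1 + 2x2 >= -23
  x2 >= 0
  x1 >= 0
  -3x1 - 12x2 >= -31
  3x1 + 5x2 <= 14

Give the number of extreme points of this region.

Pairwise boundary intersections that survive every other constraint:
  (23/12, 0)
  (13/6, 3/2)
  (0, 0)
  (0, 31/12)
  (13/21, 17/7)

5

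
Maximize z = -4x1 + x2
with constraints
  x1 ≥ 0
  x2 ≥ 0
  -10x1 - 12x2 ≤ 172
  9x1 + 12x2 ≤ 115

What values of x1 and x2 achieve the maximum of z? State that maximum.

x1 = 0, x2 = 115/12, maximum z = 115/12

Vertices and z = -4x1 + x2:
  (0, 0) → z = 0
  (0, 115/12) → z = 115/12
  (115/9, 0) → z = -460/9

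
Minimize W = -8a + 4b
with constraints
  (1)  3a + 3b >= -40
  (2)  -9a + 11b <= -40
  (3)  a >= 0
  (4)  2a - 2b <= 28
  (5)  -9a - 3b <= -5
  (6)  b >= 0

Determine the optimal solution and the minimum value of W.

Vertices and W = -8a + 4b:
  (57, 43) → W = -284
  (40/9, 0) → W = -320/9
  (14, 0) → W = -112

a = 57, b = 43, minimum W = -284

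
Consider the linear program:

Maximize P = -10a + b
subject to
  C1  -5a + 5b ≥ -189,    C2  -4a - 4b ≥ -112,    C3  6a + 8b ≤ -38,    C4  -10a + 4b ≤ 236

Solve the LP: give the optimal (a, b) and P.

a = -968/15, b = -307/3, maximum P = 543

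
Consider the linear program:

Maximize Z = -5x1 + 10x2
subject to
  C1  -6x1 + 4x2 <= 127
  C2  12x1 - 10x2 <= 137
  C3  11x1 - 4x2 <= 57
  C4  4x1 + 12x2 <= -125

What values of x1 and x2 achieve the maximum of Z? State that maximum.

Corner points and Z = -5x1 + 10x2:
  (-303/2, -391/2) → Z = -2395/2
  (-23, -11/4) → Z = 175/2
  (11/31, -823/62) → Z = -4170/31
  (46/37, -1603/148) → Z = -8475/74

x1 = -23, x2 = -11/4, maximum Z = 175/2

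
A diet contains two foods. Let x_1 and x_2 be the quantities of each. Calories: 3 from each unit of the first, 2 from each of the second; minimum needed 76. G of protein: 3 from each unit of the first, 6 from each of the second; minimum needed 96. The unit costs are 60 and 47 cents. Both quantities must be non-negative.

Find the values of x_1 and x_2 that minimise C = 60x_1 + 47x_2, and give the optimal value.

Corner points and C = 60x_1 + 47x_2:
  (0, 38) → C = 1786
  (32, 0) → C = 1920
  (22, 5) → C = 1555
The feasible region is unbounded (it extends along (0, 1), (1, 0)), but C strictly increases along every unbounded feasible direction, so there is no improving ray and the minimum is attained at a vertex.

x_1 = 22, x_2 = 5, minimum C = 1555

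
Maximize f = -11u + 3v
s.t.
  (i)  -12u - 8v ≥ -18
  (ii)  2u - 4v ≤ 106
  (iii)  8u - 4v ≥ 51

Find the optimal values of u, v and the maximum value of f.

u = -55/6, v = -373/12, maximum f = 91/12

Extreme points and f = -11u + 3v:
  (115/8, -309/16) → f = -3457/16
  (30/7, -117/28) → f = -1671/28
  (-55/6, -373/12) → f = 91/12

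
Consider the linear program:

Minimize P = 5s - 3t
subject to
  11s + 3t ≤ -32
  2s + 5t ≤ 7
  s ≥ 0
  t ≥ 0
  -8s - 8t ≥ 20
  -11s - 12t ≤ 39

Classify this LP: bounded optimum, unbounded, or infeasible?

The boundaries 11s + 3t = -32 and t = 0 meet at (-32/11, 0), but that point violates s ≥ 0. Every candidate vertex is excluded by some other constraint, so the feasible region is empty.

infeasible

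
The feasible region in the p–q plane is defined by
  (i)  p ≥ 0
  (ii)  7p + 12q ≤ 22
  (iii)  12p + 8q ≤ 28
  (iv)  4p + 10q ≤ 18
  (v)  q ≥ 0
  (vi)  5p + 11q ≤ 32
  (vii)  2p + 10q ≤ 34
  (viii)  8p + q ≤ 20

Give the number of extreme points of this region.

5

Pairwise boundary intersections that survive every other constraint:
  (0, 9/5)
  (0, 0)
  (20/11, 17/22)
  (2/11, 19/11)
  (7/3, 0)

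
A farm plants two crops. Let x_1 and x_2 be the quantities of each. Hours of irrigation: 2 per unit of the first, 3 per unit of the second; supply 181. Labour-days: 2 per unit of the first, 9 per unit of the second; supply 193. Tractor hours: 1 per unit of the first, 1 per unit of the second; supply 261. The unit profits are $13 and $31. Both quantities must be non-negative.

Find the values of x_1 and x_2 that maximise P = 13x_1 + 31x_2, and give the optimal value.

x_1 = 175/2, x_2 = 2, maximum P = 2399/2

Feasible corners and P = 13x_1 + 31x_2:
  (0, 0) → P = 0
  (0, 193/9) → P = 5983/9
  (181/2, 0) → P = 2353/2
  (175/2, 2) → P = 2399/2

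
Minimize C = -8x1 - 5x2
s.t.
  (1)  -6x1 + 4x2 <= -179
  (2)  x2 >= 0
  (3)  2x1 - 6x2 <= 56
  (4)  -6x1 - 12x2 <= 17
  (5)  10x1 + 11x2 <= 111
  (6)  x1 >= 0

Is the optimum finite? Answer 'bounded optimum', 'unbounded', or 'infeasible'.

The boundaries -6x1 + 4x2 = -179 and 2x1 - 6x2 = 56 meet at (425/14, 11/14), but that point violates 10x1 + 11x2 ≤ 111. Every candidate vertex is excluded by some other constraint, so the feasible region is empty.

infeasible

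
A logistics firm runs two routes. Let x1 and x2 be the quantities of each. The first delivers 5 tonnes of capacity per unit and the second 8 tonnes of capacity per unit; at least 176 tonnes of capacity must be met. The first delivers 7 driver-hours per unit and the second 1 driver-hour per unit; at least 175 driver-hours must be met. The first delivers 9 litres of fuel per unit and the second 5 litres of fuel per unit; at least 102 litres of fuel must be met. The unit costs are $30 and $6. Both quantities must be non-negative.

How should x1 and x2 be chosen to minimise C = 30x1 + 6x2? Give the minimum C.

Extreme points and C = 30x1 + 6x2:
  (0, 175) → C = 1050
  (176/5, 0) → C = 1056
  (24, 7) → C = 762
The feasible region is unbounded (it extends along (0, 1), (1, 0)), but C strictly increases along every unbounded feasible direction, so there is no improving ray and the minimum is attained at a vertex.

The binding constraints are 5x1 + 8x2 = 176 and 7x1 + x2 = 175.
Solving simultaneously gives x1 = 24, x2 = 7.

x1 = 24, x2 = 7, minimum C = 762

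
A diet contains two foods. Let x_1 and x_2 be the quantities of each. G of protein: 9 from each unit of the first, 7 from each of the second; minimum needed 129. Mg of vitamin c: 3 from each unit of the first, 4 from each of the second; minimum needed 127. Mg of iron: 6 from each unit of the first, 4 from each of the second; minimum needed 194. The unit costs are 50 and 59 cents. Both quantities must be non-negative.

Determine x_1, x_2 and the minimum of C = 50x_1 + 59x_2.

x_1 = 67/3, x_2 = 15, minimum C = 6005/3

Extreme points and C = 50x_1 + 59x_2:
  (0, 97/2) → C = 5723/2
  (127/3, 0) → C = 6350/3
  (67/3, 15) → C = 6005/3
The feasible region is unbounded (it extends along (0, 1), (1, 0)), but C strictly increases along every unbounded feasible direction, so there is no improving ray and the minimum is attained at a vertex.

The binding constraints are 3x_1 + 4x_2 = 127 and 6x_1 + 4x_2 = 194.
Solving simultaneously gives x_1 = 67/3, x_2 = 15.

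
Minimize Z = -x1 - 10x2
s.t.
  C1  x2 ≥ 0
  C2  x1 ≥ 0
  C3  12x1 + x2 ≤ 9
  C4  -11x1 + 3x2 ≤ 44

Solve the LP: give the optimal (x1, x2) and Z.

x1 = 0, x2 = 9, minimum Z = -90

Corner points and Z = -x1 - 10x2:
  (0, 0) → Z = 0
  (3/4, 0) → Z = -3/4
  (0, 9) → Z = -90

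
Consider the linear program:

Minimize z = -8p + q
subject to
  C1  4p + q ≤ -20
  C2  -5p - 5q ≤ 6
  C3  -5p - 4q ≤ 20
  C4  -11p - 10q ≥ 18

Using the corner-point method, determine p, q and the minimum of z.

Feasible corners and z = -8p + q:
  (-94/15, 76/15) → z = 276/5
  (-182/29, 148/29) → z = 1604/29
  (-76/5, 14) → z = 678/5
  (-64/3, 65/3) → z = 577/3

The optimum lies where 4p + q = -20 and -5p - 5q = 6.
Solving simultaneously gives p = -94/15, q = 76/15.

p = -94/15, q = 76/15, minimum z = 276/5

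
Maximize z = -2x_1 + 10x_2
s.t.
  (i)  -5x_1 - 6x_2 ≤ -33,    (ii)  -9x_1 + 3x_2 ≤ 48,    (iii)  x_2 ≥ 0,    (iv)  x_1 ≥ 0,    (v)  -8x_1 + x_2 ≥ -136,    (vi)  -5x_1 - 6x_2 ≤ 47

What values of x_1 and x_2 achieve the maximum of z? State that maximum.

x_1 = 152/5, x_2 = 536/5, maximum z = 5056/5

Corner points and z = -2x_1 + 10x_2:
  (33/5, 0) → z = -66/5
  (0, 11/2) → z = 55
  (0, 16) → z = 160
  (152/5, 536/5) → z = 5056/5
  (17, 0) → z = -34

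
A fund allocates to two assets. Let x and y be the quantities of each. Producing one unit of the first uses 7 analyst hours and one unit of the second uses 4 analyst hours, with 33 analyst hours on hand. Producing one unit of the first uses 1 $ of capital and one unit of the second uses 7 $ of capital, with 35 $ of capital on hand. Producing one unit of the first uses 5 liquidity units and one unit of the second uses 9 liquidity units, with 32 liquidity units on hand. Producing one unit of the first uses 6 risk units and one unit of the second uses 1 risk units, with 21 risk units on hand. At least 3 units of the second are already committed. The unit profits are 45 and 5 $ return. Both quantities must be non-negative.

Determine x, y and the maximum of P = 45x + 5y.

Vertices and P = 45x + 5y:
  (0, 32/9) → P = 160/9
  (0, 3) → P = 15
  (1, 3) → P = 60

x = 1, y = 3, maximum P = 60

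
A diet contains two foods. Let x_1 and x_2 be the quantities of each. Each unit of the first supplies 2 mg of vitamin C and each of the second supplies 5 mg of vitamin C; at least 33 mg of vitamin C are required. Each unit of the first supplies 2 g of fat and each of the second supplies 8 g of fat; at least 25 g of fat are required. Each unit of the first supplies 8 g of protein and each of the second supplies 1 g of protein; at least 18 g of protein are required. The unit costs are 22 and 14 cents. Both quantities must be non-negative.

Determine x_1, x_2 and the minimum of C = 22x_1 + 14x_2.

x_1 = 3/2, x_2 = 6, minimum C = 117

Corner points and C = 22x_1 + 14x_2:
  (0, 18) → C = 252
  (33/2, 0) → C = 363
  (3/2, 6) → C = 117
The feasible region is unbounded (it extends along (0, 1), (1, 0)), but C strictly increases along every unbounded feasible direction, so there is no improving ray and the minimum is attained at a vertex.

At the optimal vertex, 2x_1 + 5x_2 = 33 and 8x_1 + x_2 = 18.
Solving simultaneously gives x_1 = 3/2, x_2 = 6.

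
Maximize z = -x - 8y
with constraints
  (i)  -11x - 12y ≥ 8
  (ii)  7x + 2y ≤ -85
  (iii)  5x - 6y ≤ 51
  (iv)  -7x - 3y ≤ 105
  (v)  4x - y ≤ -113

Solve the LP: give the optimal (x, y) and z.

x = -444/19, y = 371/19, maximum z = -2524/19

Vertices and z = -x - 8y:
  (-412/17, 1099/51) → z = -7556/51
  (-1364/59, 1211/59) → z = -8324/59
  (-444/19, 371/19) → z = -2524/19

The optimum lies where -7x - 3y = 105 and 4x - y = -113.
Solving simultaneously gives x = -444/19, y = 371/19.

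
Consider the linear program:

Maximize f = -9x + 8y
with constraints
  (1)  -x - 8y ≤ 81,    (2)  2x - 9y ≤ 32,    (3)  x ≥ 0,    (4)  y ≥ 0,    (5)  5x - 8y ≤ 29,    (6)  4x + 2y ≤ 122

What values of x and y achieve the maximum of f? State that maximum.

x = 0, y = 61, maximum f = 488

Extreme points and f = -9x + 8y:
  (0, 0) → f = 0
  (0, 61) → f = 488
  (29/5, 0) → f = -261/5
  (517/21, 247/21) → f = -2677/21

At the optimal vertex, x = 0 and 4x + 2y = 122.
Solving simultaneously gives x = 0, y = 61.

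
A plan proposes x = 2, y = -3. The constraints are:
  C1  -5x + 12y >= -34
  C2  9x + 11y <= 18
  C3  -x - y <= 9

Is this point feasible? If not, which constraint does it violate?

Constraint C1: -5x + 12y = -46, which is not ≥ -34. All other constraints are satisfied.

not feasible — violates C1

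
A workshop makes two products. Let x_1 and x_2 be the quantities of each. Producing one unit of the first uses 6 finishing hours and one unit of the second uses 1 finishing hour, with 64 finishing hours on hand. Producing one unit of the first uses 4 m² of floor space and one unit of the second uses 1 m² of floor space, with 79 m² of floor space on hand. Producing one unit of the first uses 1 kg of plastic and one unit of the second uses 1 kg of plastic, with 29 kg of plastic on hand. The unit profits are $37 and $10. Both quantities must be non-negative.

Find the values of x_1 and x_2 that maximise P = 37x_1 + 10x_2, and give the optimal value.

x_1 = 7, x_2 = 22, maximum P = 479

Extreme points and P = 37x_1 + 10x_2:
  (0, 0) → P = 0
  (0, 29) → P = 290
  (32/3, 0) → P = 1184/3
  (7, 22) → P = 479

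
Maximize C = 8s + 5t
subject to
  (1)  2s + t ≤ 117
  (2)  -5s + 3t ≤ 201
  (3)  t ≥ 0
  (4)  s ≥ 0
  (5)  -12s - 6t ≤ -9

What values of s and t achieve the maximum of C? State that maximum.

Corner points and C = 8s + 5t:
  (150/11, 987/11) → C = 6135/11
  (117/2, 0) → C = 468
  (0, 67) → C = 335
  (3/4, 0) → C = 6
  (0, 3/2) → C = 15/2

s = 150/11, t = 987/11, maximum C = 6135/11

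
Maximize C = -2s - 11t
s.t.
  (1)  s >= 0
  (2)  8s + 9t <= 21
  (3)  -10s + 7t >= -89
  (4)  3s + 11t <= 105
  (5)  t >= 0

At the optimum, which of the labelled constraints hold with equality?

Corner points and C = -2s - 11t:
  (0, 7/3) → C = -77/3
  (0, 0) → C = 0
  (21/8, 0) → C = -21/4

The maximum is at (0, 0). Substituting into each constraint, equality holds for (1) and (5); the remaining constraints have slack.

(1) and (5)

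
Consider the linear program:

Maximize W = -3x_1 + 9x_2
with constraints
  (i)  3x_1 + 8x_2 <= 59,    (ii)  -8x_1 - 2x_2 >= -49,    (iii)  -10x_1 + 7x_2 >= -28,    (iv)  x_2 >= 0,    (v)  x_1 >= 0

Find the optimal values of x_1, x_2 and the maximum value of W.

Feasible corners and W = -3x_1 + 9x_2:
  (137/29, 325/58) → W = 2103/58
  (0, 59/8) → W = 531/8
  (21/4, 7/2) → W = 63/4
  (14/5, 0) → W = -42/5
  (0, 0) → W = 0

x_1 = 0, x_2 = 59/8, maximum W = 531/8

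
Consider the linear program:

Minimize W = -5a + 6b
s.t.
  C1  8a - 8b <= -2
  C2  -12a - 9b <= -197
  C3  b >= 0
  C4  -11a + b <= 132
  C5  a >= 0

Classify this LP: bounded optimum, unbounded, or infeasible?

bounded optimum

Corner points and W = -5a + 6b:
  (779/84, 200/21) → W = 905/84
  (0, 197/9) → W = 394/3
  (0, 132) → W = 792
The feasible region has finitely many vertices and no improving ray; the minimum is 905/84 at (779/84, 200/21).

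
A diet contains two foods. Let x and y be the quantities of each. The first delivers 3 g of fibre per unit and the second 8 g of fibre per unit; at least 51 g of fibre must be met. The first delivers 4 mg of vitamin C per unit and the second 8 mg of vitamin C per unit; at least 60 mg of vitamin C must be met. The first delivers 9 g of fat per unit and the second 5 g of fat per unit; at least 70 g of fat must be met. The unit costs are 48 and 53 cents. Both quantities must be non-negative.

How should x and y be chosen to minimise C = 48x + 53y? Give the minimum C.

x = 5, y = 5, minimum C = 505

Vertices and C = 48x + 53y:
  (0, 14) → C = 742
  (17, 0) → C = 816
  (9, 3) → C = 591
  (5, 5) → C = 505
The feasible region is unbounded (it extends along (0, 1), (1, 0)), but C strictly increases along every unbounded feasible direction, so there is no improving ray and the minimum is attained at a vertex.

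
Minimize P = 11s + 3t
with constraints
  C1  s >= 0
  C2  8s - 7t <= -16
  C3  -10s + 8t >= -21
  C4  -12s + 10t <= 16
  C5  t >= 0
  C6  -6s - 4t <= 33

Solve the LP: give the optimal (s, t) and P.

s = 12, t = 16, minimum P = 180

Vertices and P = 11s + 3t:
  (275/6, 164/3) → P = 4009/6
  (12, 16) → P = 180
  (169/2, 103) → P = 2477/2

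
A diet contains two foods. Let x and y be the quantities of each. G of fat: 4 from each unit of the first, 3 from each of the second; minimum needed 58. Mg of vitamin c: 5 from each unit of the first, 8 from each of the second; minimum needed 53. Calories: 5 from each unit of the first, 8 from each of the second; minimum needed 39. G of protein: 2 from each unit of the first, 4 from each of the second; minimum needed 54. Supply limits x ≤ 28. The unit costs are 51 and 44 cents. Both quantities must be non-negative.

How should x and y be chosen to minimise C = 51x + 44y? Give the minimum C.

x = 7, y = 10, minimum C = 797

Extreme points and C = 51x + 44y:
  (0, 58/3) → C = 2552/3
  (27, 0) → C = 1377
  (28, 0) → C = 1428
  (7, 10) → C = 797
The feasible region is unbounded (it extends along (0, 1)), but C strictly increases along every unbounded feasible direction, so there is no improving ray and the minimum is attained at a vertex.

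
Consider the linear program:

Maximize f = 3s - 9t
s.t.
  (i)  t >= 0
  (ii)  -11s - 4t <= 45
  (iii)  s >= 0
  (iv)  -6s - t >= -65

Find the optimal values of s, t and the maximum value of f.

Vertices and f = 3s - 9t:
  (0, 0) → f = 0
  (65/6, 0) → f = 65/2
  (0, 65) → f = -585

s = 65/6, t = 0, maximum f = 65/2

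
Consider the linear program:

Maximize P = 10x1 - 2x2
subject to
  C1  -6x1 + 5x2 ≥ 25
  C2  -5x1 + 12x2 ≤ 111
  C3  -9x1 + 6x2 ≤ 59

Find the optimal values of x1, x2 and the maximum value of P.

Extreme points and P = 10x1 - 2x2:
  (255/47, 541/47) → P = 1468/47
  (-145/9, -43/3) → P = -1192/9
  (-7/13, 352/39) → P = -914/39

At the optimal vertex, -6x1 + 5x2 = 25 and -5x1 + 12x2 = 111.
Solving simultaneously gives x1 = 255/47, x2 = 541/47.

x1 = 255/47, x2 = 541/47, maximum P = 1468/47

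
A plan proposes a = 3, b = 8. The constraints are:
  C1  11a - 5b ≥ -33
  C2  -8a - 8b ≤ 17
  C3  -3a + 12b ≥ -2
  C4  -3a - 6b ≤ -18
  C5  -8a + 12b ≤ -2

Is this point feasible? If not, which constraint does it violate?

Constraint C5: -8a + 12b = 72, which is not ≤ -2. All other constraints are satisfied.

not feasible — violates C5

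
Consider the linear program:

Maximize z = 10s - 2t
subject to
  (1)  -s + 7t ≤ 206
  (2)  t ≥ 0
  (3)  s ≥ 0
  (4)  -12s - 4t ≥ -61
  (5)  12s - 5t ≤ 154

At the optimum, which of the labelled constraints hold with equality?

(2) and (4)

Corner points and z = 10s - 2t:
  (0, 0) → z = 0
  (61/12, 0) → z = 305/6
  (0, 61/4) → z = -61/2

The maximum is at (61/12, 0). Substituting into each constraint, equality holds for (2) and (4); the remaining constraints have slack.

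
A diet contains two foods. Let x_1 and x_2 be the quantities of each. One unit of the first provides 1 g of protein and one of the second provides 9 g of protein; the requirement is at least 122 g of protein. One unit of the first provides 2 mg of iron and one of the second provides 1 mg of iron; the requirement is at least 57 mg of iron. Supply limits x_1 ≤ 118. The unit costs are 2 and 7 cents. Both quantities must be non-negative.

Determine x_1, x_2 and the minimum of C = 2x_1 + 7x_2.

x_1 = 23, x_2 = 11, minimum C = 123

Feasible corners and C = 2x_1 + 7x_2:
  (0, 57) → C = 399
  (23, 11) → C = 123
  (118, 4/9) → C = 2152/9
The feasible region is unbounded (it extends along (0, 1)), but C strictly increases along every unbounded feasible direction, so there is no improving ray and the minimum is attained at a vertex.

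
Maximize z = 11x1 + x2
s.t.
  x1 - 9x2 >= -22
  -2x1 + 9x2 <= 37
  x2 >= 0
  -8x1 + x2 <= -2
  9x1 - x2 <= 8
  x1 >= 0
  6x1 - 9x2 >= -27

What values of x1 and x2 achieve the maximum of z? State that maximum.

x1 = 47/40, x2 = 103/40, maximum z = 31/2

Feasible corners and z = 11x1 + x2:
  (40/71, 178/71) → z = 618/71
  (47/40, 103/40) → z = 31/2
  (1/4, 0) → z = 11/4
  (8/9, 0) → z = 88/9

The binding constraints are x1 - 9x2 = -22 and 9x1 - x2 = 8.
Solving simultaneously gives x1 = 47/40, x2 = 103/40.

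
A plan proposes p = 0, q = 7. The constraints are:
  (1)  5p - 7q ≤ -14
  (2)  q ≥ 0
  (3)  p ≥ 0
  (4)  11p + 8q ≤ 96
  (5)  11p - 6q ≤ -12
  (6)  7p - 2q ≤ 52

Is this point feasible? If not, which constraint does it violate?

(1): -49 ≤ -14 ✓
(2): 7 ≥ 0 ✓
(3): 0 ≥ 0 ✓
(4): 56 ≤ 96 ✓
(5): -42 ≤ -12 ✓
(6): -14 ≤ 52 ✓

feasible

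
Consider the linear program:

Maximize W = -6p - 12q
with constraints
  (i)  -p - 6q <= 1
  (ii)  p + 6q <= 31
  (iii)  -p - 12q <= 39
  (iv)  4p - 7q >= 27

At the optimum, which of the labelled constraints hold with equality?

Corner points and W = -6p - 12q:
  (37, -19/3) → W = -146
  (5, -1) → W = -18
  (101, -35/3) → W = -466
  (379/31, 97/31) → W = -3438/31

The maximum is at (5, -1). Substituting into each constraint, equality holds for (i) and (iv); the remaining constraints have slack.

(i) and (iv)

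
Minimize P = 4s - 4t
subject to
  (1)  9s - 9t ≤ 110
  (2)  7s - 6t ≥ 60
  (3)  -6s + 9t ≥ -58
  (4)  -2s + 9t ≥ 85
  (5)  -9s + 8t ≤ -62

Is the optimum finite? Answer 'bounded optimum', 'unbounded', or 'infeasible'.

From the feasible point (195/7, 985/63), moving in the direction (8, 9) keeps every constraint satisfied while P decreases without bound.

unbounded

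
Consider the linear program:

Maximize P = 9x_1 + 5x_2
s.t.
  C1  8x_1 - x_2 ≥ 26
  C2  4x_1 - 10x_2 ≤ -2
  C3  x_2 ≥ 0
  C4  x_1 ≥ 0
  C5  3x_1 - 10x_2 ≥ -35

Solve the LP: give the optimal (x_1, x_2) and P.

x_1 = 33, x_2 = 67/5, maximum P = 364

Vertices and P = 9x_1 + 5x_2:
  (131/38, 30/19) → P = 1479/38
  (295/77, 358/77) → P = 635/11
  (33, 67/5) → P = 364

The optimum lies where 4x_1 - 10x_2 = -2 and 3x_1 - 10x_2 = -35.
Solving simultaneously gives x_1 = 33, x_2 = 67/5.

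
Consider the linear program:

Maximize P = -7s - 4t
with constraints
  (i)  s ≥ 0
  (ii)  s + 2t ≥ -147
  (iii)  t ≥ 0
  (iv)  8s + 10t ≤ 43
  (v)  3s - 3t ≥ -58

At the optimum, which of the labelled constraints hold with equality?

Corner points and P = -7s - 4t:
  (0, 0) → P = 0
  (0, 43/10) → P = -86/5
  (43/8, 0) → P = -301/8

The maximum is at (0, 0). Substituting into each constraint, equality holds for (i) and (iii); the remaining constraints have slack.

(i) and (iii)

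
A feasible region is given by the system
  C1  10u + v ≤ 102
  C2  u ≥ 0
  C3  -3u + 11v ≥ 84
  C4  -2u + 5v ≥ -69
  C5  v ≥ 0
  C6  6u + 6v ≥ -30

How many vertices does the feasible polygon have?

3

Pairwise boundary intersections that survive every other constraint:
  (0, 102)
  (1038/113, 1146/113)
  (0, 84/11)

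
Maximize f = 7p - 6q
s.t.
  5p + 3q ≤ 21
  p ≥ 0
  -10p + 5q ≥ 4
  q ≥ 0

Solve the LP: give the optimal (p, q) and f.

p = 0, q = 4/5, maximum f = -24/5

Vertices and f = 7p - 6q:
  (0, 7) → f = -42
  (93/55, 46/11) → f = -729/55
  (0, 4/5) → f = -24/5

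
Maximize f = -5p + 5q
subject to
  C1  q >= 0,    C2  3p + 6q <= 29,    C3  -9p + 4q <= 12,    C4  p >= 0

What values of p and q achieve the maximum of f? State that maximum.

Corner points and f = -5p + 5q:
  (29/3, 0) → f = -145/3
  (0, 0) → f = 0
  (2/3, 9/2) → f = 115/6
  (0, 3) → f = 15

The binding constraints are 3p + 6q = 29 and -9p + 4q = 12.
Solving simultaneously gives p = 2/3, q = 9/2.

p = 2/3, q = 9/2, maximum f = 115/6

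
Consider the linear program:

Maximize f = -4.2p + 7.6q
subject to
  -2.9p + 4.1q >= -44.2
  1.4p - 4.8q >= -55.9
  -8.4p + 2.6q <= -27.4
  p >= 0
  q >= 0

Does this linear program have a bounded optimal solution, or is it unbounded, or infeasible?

bounded optimum

Feasible corners and f = -4.2p + 7.6q:
  (44135/818, 22399/818) → f = -75673/4090
  (442/29, 0) → f = -9282/145
  (13843/1834, 1814/131) → f = 19267/262
  (137/42, 0) → f = -13.7
The feasible region has finitely many vertices and no improving ray; the maximum is 19267/262 at (13843/1834, 1814/131).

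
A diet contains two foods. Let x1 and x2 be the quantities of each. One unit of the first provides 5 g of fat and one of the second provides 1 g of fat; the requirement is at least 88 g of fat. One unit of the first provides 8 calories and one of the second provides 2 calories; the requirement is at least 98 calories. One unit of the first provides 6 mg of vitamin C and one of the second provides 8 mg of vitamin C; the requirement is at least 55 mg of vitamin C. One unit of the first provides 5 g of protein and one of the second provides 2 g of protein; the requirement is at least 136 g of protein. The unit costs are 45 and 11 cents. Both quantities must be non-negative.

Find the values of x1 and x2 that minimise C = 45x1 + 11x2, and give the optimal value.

x1 = 8, x2 = 48, minimum C = 888

The feasible region is unbounded (it extends along (0, 1), (1, 0)), but C strictly increases along every unbounded feasible direction, so there is no improving ray and the minimum is attained at a vertex.

The optimum lies where 5x1 + x2 = 88 and 5x1 + 2x2 = 136.
Solving simultaneously gives x1 = 8, x2 = 48.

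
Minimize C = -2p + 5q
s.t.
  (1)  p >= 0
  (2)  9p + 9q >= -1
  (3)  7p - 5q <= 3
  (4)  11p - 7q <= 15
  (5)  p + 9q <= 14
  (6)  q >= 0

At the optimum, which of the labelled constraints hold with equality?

(3) and (6)

Corner points and C = -2p + 5q:
  (0, 14/9) → C = 70/9
  (0, 0) → C = 0
  (97/68, 95/68) → C = 281/68
  (3/7, 0) → C = -6/7

The minimum is at (3/7, 0). Substituting into each constraint, equality holds for (3) and (6); the remaining constraints have slack.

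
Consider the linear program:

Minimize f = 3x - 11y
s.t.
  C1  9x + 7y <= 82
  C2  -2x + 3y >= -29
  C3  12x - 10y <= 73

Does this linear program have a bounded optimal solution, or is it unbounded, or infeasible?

From the feasible point (1331/174, 109/58), moving in the direction (-7, 9) keeps every constraint satisfied while f decreases without bound.

unbounded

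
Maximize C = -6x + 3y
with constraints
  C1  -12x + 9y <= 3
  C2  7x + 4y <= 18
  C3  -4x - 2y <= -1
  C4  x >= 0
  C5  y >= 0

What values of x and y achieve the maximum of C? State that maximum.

x = 1/20, y = 2/5, maximum C = 9/10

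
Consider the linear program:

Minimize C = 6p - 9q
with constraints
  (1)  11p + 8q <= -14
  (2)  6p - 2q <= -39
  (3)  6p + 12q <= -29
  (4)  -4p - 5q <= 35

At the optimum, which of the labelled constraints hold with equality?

(3) and (4)

Corner points and C = 6p - 9q:
  (-263/42, 5/7) → C = -44
  (-265/38, -27/19) → C = -552/19
  (-275/18, 47/9) → C = -416/3

The minimum is at (-275/18, 47/9). Substituting into each constraint, equality holds for (3) and (4); the remaining constraints have slack.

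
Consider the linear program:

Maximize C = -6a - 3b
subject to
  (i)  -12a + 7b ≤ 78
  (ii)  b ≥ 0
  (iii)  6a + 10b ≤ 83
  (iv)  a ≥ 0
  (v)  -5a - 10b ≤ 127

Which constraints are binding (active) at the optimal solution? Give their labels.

(ii) and (iv)

Extreme points and C = -6a - 3b:
  (83/6, 0) → C = -83
  (0, 0) → C = 0
  (0, 83/10) → C = -249/10

The maximum is at (0, 0). Substituting into each constraint, equality holds for (ii) and (iv); the remaining constraints have slack.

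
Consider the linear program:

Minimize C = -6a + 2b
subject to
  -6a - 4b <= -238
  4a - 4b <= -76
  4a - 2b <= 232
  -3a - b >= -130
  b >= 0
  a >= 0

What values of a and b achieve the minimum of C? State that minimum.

Corner points and C = -6a + 2b:
  (81/5, 176/5) → C = -134/5
  (0, 119/2) → C = 119
  (111/4, 187/4) → C = -73
  (0, 130) → C = 260

The optimum lies where 4a - 4b = -76 and -3a - b = -130.
Solving simultaneously gives a = 111/4, b = 187/4.

a = 111/4, b = 187/4, minimum C = -73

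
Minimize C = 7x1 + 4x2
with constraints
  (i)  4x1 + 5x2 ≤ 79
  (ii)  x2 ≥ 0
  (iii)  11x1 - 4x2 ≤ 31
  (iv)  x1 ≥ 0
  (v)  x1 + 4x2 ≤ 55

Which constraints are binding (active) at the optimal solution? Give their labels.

Vertices and C = 7x1 + 4x2:
  (471/71, 745/71) → C = 6277/71
  (41/11, 141/11) → C = 851/11
  (31/11, 0) → C = 217/11
  (0, 0) → C = 0
  (0, 55/4) → C = 55

The minimum is at (0, 0). Substituting into each constraint, equality holds for (ii) and (iv); the remaining constraints have slack.

(ii) and (iv)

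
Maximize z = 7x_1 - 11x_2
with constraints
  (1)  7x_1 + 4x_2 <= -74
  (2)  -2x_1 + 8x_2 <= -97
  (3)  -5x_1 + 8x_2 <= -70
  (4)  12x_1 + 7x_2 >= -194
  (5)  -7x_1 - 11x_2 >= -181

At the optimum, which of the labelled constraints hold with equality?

Vertices and z = 7x_1 - 11x_2:
  (-51/16, -827/64) → z = 7669/64
  (258, -470) → z = 6976
  (-873/110, -776/55) → z = 10961/110

The maximum is at (258, -470). Substituting into each constraint, equality holds for (1) and (4); the remaining constraints have slack.

(1) and (4)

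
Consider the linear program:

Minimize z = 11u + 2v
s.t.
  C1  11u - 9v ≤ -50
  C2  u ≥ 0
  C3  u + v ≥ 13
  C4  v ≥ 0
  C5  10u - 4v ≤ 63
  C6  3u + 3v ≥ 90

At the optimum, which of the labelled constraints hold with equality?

Feasible corners and z = 11u + 2v:
  (767/46, 1193/46) → z = 10823/46
  (11, 19) → z = 159
  (0, 30) → z = 60
The feasible region is unbounded (it extends along (0, 1), (2, 5)), but z strictly increases along every unbounded feasible direction, so there is no improving ray and the minimum is attained at a vertex.

The minimum is at (0, 30). Substituting into each constraint, equality holds for C2 and C6; the remaining constraints have slack.

C2 and C6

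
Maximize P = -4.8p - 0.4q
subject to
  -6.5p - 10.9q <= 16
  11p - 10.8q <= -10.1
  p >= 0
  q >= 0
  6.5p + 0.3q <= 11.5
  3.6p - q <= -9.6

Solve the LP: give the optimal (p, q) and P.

p = 0, q = 9.6, maximum P = -3.84

Extreme points and P = -4.8p - 0.4q:
  (0, 115/3) → P = -46/3
  (0, 48/5) → P = -96/25
  (431/379, 5190/379) → P = -20724/1895

At the optimal vertex, p = 0 and 3.6p - q = -9.6.
Solving simultaneously gives p = 0, q = 48/5.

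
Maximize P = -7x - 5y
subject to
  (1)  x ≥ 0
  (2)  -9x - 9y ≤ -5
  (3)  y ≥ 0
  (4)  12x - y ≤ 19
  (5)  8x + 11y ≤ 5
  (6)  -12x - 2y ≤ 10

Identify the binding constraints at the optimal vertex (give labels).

(2) and (5)

Extreme points and P = -7x - 5y:
  (5/9, 0) → P = -35/9
  (10/27, 5/27) → P = -95/27
  (5/8, 0) → P = -35/8

The maximum is at (10/27, 5/27). Substituting into each constraint, equality holds for (2) and (5); the remaining constraints have slack.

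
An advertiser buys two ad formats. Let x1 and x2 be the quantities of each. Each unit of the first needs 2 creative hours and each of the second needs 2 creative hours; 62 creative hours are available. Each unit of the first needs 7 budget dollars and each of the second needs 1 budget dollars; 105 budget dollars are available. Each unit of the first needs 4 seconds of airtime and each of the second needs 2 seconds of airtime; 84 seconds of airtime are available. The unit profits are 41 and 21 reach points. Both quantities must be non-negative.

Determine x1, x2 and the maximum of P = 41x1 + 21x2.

Corner points and P = 41x1 + 21x2:
  (0, 0) → P = 0
  (0, 31) → P = 651
  (15, 0) → P = 615
  (11, 20) → P = 871
  (63/5, 84/5) → P = 4347/5

x1 = 11, x2 = 20, maximum P = 871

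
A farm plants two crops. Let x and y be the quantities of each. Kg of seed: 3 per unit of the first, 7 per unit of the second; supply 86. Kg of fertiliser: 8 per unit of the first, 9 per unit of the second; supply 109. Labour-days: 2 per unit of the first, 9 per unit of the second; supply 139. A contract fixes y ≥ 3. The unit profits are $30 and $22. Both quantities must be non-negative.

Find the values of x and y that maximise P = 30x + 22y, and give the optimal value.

The binding constraints are 8x + 9y = 109 and y = 3.
Solving simultaneously gives x = 41/4, y = 3.

x = 41/4, y = 3, maximum P = 747/2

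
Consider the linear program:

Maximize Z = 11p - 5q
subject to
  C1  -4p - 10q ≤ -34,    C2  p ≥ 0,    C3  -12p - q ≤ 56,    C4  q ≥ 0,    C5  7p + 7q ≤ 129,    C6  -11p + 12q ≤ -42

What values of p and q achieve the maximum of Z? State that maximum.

p = 129/7, q = 0, maximum Z = 1419/7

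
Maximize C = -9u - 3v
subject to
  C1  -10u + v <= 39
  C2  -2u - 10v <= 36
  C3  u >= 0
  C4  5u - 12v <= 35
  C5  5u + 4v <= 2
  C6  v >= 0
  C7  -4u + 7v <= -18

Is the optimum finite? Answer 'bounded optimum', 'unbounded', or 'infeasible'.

The boundaries u = 0 and 5u - 12v = 35 meet at (0, -35/12), but that point violates v ≥ 0. Every candidate vertex is excluded by some other constraint, so the feasible region is empty.

infeasible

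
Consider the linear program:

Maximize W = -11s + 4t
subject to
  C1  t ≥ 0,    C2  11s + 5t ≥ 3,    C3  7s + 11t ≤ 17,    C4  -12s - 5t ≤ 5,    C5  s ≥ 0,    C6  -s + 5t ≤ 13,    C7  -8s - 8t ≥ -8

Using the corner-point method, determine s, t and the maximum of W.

s = 0, t = 1, maximum W = 4

Feasible corners and W = -11s + 4t:
  (3/11, 0) → W = -3
  (1, 0) → W = -11
  (0, 3/5) → W = 12/5
  (0, 1) → W = 4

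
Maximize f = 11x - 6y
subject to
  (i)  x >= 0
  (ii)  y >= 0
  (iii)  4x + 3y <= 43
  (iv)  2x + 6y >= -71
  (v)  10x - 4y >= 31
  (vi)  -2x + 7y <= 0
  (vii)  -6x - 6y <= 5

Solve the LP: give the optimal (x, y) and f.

x = 43/4, y = 0, maximum f = 473/4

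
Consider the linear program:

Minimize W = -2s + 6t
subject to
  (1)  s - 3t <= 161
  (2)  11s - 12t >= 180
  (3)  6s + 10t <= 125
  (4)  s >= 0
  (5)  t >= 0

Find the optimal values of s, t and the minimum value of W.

Feasible corners and W = -2s + 6t:
  (1650/91, 295/182) → W = -345/13
  (180/11, 0) → W = -360/11
  (125/6, 0) → W = -125/3

The binding constraints are 6s + 10t = 125 and t = 0.
Solving simultaneously gives s = 125/6, t = 0.

s = 125/6, t = 0, minimum W = -125/3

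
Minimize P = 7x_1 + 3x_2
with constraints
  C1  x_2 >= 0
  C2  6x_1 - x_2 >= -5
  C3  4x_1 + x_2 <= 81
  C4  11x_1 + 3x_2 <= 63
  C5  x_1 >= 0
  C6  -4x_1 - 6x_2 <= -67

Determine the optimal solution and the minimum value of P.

Corner points and P = 7x_1 + 3x_2:
  (48/29, 433/29) → P = 1635/29
  (37/40, 211/20) → P = 305/8
  (59/18, 485/54) → P = 449/9

The optimum lies where 6x_1 - x_2 = -5 and -4x_1 - 6x_2 = -67.
Solving simultaneously gives x_1 = 37/40, x_2 = 211/20.

x_1 = 37/40, x_2 = 211/20, minimum P = 305/8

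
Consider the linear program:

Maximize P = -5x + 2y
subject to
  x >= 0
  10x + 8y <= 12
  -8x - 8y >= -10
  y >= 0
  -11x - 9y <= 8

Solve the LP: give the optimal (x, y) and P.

Corner points and P = -5x + 2y:
  (0, 5/4) → P = 5/2
  (0, 0) → P = 0
  (1, 1/4) → P = -9/2
  (6/5, 0) → P = -6

x = 0, y = 5/4, maximum P = 5/2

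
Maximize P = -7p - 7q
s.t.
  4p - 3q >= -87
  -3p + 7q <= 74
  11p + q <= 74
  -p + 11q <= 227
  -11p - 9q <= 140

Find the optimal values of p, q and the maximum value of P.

p = 403/44, q = -107/4, maximum P = 2709/22

Corner points and P = -7p - 7q:
  (111/20, 259/20) → P = -259/2
  (-823/52, 197/52) → P = 2191/26
  (403/44, -107/4) → P = 2709/22

The optimum lies where 11p + q = 74 and -11p - 9q = 140.
Solving simultaneously gives p = 403/44, q = -107/4.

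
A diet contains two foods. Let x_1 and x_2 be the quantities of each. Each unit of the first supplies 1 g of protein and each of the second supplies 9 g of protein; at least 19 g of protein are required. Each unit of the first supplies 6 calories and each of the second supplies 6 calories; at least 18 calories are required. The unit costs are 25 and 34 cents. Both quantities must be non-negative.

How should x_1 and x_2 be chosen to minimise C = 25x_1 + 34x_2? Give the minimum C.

Vertices and C = 25x_1 + 34x_2:
  (0, 3) → C = 102
  (19, 0) → C = 475
  (1, 2) → C = 93
The feasible region is unbounded (it extends along (0, 1), (1, 0)), but C strictly increases along every unbounded feasible direction, so there is no improving ray and the minimum is attained at a vertex.

The optimum lies where x_1 + 9x_2 = 19 and 6x_1 + 6x_2 = 18.
Solving simultaneously gives x_1 = 1, x_2 = 2.

x_1 = 1, x_2 = 2, minimum C = 93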